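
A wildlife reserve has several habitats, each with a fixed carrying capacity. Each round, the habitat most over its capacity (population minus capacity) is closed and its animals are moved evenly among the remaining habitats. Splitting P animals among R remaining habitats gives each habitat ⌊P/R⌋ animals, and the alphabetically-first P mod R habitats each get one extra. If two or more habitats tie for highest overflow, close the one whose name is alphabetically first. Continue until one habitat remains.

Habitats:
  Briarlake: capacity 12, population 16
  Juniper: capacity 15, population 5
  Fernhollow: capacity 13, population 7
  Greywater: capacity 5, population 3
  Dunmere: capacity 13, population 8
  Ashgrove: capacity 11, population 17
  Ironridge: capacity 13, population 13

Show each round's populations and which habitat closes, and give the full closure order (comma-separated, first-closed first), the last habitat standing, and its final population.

Round 1: Ashgrove=17 Briarlake=16 Dunmere=8 Fernhollow=7 Greywater=3 Ironridge=13 Juniper=5 → close Ashgrove (overflow 6)
  17÷6 = 2 each, +1 to first 5
Round 2: Briarlake=19 Dunmere=11 Fernhollow=10 Greywater=6 Ironridge=16 Juniper=7 → close Briarlake (overflow 7)
  19÷5 = 3 each, +1 to first 4
Round 3: Dunmere=15 Fernhollow=14 Greywater=10 Ironridge=20 Juniper=10 → close Ironridge (overflow 7)
  20÷4 = 5 each, +1 to first 0
Round 4: Dunmere=20 Fernhollow=19 Greywater=15 Juniper=15 → close Greywater (overflow 10)
  15÷3 = 5 each, +1 to first 0
Round 5: Dunmere=25 Fernhollow=24 Juniper=20 → close Dunmere (overflow 12)
  25÷2 = 12 each, +1 to first 1
Round 6: Fernhollow=37 Juniper=32 → close Fernhollow (overflow 24)
  37÷1 = 37 each, +1 to first 0

Closure order: Ashgrove, Briarlake, Ironridge, Greywater, Dunmere, Fernhollow
Last habitat: Juniper with 69 animals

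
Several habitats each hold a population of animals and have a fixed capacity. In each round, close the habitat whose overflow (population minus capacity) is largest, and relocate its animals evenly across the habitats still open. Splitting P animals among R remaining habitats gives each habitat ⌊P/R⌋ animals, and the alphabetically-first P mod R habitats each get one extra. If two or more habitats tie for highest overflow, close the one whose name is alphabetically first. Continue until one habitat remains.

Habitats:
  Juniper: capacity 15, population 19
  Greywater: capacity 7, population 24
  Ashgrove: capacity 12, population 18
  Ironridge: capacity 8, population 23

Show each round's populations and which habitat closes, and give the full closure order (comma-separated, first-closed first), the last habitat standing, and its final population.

Round 1: Ashgrove=18 Greywater=24 Ironridge=23 Juniper=19 → close Greywater (overflow 17)
  24÷3 = 8 each, +1 to first 0
Round 2: Ashgrove=26 Ironridge=31 Juniper=27 → close Ironridge (overflow 23)
  31÷2 = 15 each, +1 to first 1
Round 3: Ashgrove=42 Juniper=42 → close Ashgrove (overflow 30)
  42÷1 = 42 each, +1 to first 0

Closure order: Greywater, Ironridge, Ashgrove
Last habitat: Juniper with 84 animals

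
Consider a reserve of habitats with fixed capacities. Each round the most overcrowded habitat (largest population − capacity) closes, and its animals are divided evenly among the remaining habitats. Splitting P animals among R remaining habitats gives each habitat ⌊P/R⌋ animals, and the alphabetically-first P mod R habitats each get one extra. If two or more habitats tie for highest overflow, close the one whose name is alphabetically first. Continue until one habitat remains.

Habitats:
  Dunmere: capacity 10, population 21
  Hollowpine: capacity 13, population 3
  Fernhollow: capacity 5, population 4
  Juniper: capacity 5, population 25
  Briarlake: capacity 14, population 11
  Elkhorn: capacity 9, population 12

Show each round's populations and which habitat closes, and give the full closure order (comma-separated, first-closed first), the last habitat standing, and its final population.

Closure order: Juniper, Dunmere, Elkhorn, Fernhollow, Briarlake
Last habitat: Hollowpine with 76 animals

Round 1: Briarlake=11 Dunmere=21 Elkhorn=12 Fernhollow=4 Hollowpine=3 Juniper=25 → close Juniper (overflow 20)
  25÷5 = 5 each, +1 to first 0
Round 2: Briarlake=16 Dunmere=26 Elkhorn=17 Fernhollow=9 Hollowpine=8 → close Dunmere (overflow 16)
  26÷4 = 6 each, +1 to first 2
Round 3: Briarlake=23 Elkhorn=24 Fernhollow=15 Hollowpine=14 → close Elkhorn (overflow 15)
  24÷3 = 8 each, +1 to first 0
Round 4: Briarlake=31 Fernhollow=23 Hollowpine=22 → close Fernhollow (overflow 18)
  23÷2 = 11 each, +1 to first 1
Round 5: Briarlake=43 Hollowpine=33 → close Briarlake (overflow 29)
  43÷1 = 43 each, +1 to first 0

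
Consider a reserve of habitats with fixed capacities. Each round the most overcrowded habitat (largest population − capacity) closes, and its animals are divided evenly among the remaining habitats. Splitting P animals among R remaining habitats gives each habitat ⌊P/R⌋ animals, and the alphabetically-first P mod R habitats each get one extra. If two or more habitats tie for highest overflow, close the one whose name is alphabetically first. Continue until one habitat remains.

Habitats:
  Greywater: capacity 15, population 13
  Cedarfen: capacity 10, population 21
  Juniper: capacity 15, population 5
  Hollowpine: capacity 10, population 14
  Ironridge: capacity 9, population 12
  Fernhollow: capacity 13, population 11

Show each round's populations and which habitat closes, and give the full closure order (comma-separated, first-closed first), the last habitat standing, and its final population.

Round 1: Cedarfen=21 Fernhollow=11 Greywater=13 Hollowpine=14 Ironridge=12 Juniper=5 → close Cedarfen (overflow 11)
  21÷5 = 4 each, +1 to first 1
Round 2: Fernhollow=16 Greywater=17 Hollowpine=18 Ironridge=16 Juniper=9 → close Hollowpine (overflow 8)
  18÷4 = 4 each, +1 to first 2
Round 3: Fernhollow=21 Greywater=22 Ironridge=20 Juniper=13 → close Ironridge (overflow 11)
  20÷3 = 6 each, +1 to first 2
Round 4: Fernhollow=28 Greywater=29 Juniper=19 → close Fernhollow (overflow 15)
  28÷2 = 14 each, +1 to first 0
Round 5: Greywater=43 Juniper=33 → close Greywater (overflow 28)
  43÷1 = 43 each, +1 to first 0

Closure order: Cedarfen, Hollowpine, Ironridge, Fernhollow, Greywater
Last habitat: Juniper with 76 animals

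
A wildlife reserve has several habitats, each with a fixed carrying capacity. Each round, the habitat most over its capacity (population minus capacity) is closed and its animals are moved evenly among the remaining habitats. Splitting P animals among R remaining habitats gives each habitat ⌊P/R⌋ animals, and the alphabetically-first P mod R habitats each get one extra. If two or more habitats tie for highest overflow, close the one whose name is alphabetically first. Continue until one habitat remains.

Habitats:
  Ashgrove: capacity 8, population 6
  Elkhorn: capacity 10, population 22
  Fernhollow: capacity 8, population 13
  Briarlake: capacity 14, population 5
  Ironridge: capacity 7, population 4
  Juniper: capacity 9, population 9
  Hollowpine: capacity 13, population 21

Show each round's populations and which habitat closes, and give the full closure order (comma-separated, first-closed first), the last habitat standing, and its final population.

Round 1: Ashgrove=6 Briarlake=5 Elkhorn=22 Fernhollow=13 Hollowpine=21 Ironridge=4 Juniper=9 → close Elkhorn (overflow 12)
  22÷6 = 3 each, +1 to first 4
Round 2: Ashgrove=10 Briarlake=9 Fernhollow=17 Hollowpine=25 Ironridge=7 Juniper=12 → close Hollowpine (overflow 12)
  25÷5 = 5 each, +1 to first 0
Round 3: Ashgrove=15 Briarlake=14 Fernhollow=22 Ironridge=12 Juniper=17 → close Fernhollow (overflow 14)
  22÷4 = 5 each, +1 to first 2
Round 4: Ashgrove=21 Briarlake=20 Ironridge=17 Juniper=22 → close Ashgrove (overflow 13)
  21÷3 = 7 each, +1 to first 0
Round 5: Briarlake=27 Ironridge=24 Juniper=29 → close Juniper (overflow 20)
  29÷2 = 14 each, +1 to first 1
Round 6: Briarlake=42 Ironridge=38 → close Ironridge (overflow 31)
  38÷1 = 38 each, +1 to first 0

Closure order: Elkhorn, Hollowpine, Fernhollow, Ashgrove, Juniper, Ironridge
Last habitat: Briarlake with 80 animals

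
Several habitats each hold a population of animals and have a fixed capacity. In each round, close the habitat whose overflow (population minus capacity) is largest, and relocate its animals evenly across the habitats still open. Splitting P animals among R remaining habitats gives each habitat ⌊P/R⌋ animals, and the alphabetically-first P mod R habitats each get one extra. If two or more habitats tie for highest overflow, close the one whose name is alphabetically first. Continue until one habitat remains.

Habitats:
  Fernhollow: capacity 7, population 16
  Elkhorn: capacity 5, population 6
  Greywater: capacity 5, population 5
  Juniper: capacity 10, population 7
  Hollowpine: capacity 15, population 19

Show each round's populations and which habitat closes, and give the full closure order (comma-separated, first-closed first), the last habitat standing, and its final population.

Round 1: Elkhorn=6 Fernhollow=16 Greywater=5 Hollowpine=19 Juniper=7 → close Fernhollow (overflow 9)
  16÷4 = 4 each, +1 to first 0
Round 2: Elkhorn=10 Greywater=9 Hollowpine=23 Juniper=11 → close Hollowpine (overflow 8)
  23÷3 = 7 each, +1 to first 2
Round 3: Elkhorn=18 Greywater=17 Juniper=18 → close Elkhorn (overflow 13)
  18÷2 = 9 each, +1 to first 0
Round 4: Greywater=26 Juniper=27 → close Greywater (overflow 21)
  26÷1 = 26 each, +1 to first 0

Closure order: Fernhollow, Hollowpine, Elkhorn, Greywater
Last habitat: Juniper with 53 animals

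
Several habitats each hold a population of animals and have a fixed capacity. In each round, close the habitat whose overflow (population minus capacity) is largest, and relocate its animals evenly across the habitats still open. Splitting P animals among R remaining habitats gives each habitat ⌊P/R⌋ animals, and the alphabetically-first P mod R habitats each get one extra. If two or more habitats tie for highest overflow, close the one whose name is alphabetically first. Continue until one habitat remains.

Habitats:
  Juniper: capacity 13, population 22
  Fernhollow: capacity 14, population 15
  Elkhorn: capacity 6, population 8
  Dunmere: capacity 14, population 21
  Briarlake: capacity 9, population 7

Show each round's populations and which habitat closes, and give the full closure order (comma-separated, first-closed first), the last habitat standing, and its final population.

Closure order: Juniper, Dunmere, Elkhorn, Fernhollow
Last habitat: Briarlake with 73 animals

Round 1: Briarlake=7 Dunmere=21 Elkhorn=8 Fernhollow=15 Juniper=22 → close Juniper (overflow 9)
  22÷4 = 5 each, +1 to first 2
Round 2: Briarlake=13 Dunmere=27 Elkhorn=13 Fernhollow=20 → close Dunmere (overflow 13)
  27÷3 = 9 each, +1 to first 0
Round 3: Briarlake=22 Elkhorn=22 Fernhollow=29 → close Elkhorn (overflow 16)
  22÷2 = 11 each, +1 to first 0
Round 4: Briarlake=33 Fernhollow=40 → close Fernhollow (overflow 26)
  40÷1 = 40 each, +1 to first 0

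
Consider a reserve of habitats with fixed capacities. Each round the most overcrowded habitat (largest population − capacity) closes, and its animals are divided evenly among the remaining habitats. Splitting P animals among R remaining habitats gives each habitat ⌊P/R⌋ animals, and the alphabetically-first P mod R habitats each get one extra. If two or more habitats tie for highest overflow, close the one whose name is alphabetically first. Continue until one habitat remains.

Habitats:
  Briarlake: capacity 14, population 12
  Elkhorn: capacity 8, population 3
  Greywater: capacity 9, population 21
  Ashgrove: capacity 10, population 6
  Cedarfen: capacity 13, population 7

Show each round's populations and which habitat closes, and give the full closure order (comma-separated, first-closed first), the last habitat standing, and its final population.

Round 1: Ashgrove=6 Briarlake=12 Cedarfen=7 Elkhorn=3 Greywater=21 → close Greywater (overflow 12)
  21÷4 = 5 each, +1 to first 1
Round 2: Ashgrove=12 Briarlake=17 Cedarfen=12 Elkhorn=8 → close Briarlake (overflow 3)
  17÷3 = 5 each, +1 to first 2
Round 3: Ashgrove=18 Cedarfen=18 Elkhorn=13 → close Ashgrove (overflow 8)
  18÷2 = 9 each, +1 to first 0
Round 4: Cedarfen=27 Elkhorn=22 → close Cedarfen (overflow 14)
  27÷1 = 27 each, +1 to first 0

Closure order: Greywater, Briarlake, Ashgrove, Cedarfen
Last habitat: Elkhorn with 49 animals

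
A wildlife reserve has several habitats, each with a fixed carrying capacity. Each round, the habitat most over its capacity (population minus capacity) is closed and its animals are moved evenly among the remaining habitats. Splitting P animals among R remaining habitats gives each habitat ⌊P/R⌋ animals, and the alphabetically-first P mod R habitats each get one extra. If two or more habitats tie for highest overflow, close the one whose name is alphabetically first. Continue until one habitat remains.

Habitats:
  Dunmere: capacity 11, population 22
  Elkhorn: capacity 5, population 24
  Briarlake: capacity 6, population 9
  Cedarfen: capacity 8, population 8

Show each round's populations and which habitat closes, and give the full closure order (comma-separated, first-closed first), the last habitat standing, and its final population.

Round 1: Briarlake=9 Cedarfen=8 Dunmere=22 Elkhorn=24 → close Elkhorn (overflow 19)
  24÷3 = 8 each, +1 to first 0
Round 2: Briarlake=17 Cedarfen=16 Dunmere=30 → close Dunmere (overflow 19)
  30÷2 = 15 each, +1 to first 0
Round 3: Briarlake=32 Cedarfen=31 → close Briarlake (overflow 26)
  32÷1 = 32 each, +1 to first 0

Closure order: Elkhorn, Dunmere, Briarlake
Last habitat: Cedarfen with 63 animals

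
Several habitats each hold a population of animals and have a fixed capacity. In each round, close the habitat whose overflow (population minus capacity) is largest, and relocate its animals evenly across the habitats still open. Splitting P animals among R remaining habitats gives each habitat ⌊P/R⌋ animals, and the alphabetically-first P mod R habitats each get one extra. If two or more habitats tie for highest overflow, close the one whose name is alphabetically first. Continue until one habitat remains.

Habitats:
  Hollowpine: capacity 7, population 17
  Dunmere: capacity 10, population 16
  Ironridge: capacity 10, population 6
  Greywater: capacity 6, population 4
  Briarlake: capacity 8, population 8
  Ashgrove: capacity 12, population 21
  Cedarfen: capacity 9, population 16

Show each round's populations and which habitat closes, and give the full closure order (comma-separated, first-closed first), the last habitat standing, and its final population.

Round 1: Ashgrove=21 Briarlake=8 Cedarfen=16 Dunmere=16 Greywater=4 Hollowpine=17 Ironridge=6 → close Hollowpine (overflow 10)
  17÷6 = 2 each, +1 to first 5
Round 2: Ashgrove=24 Briarlake=11 Cedarfen=19 Dunmere=19 Greywater=7 Ironridge=8 → close Ashgrove (overflow 12)
  24÷5 = 4 each, +1 to first 4
Round 3: Briarlake=16 Cedarfen=24 Dunmere=24 Greywater=12 Ironridge=12 → close Cedarfen (overflow 15)
  24÷4 = 6 each, +1 to first 0
Round 4: Briarlake=22 Dunmere=30 Greywater=18 Ironridge=18 → close Dunmere (overflow 20)
  30÷3 = 10 each, +1 to first 0
Round 5: Briarlake=32 Greywater=28 Ironridge=28 → close Briarlake (overflow 24)
  32÷2 = 16 each, +1 to first 0
Round 6: Greywater=44 Ironridge=44 → close Greywater (overflow 38)
  44÷1 = 44 each, +1 to first 0

Closure order: Hollowpine, Ashgrove, Cedarfen, Dunmere, Briarlake, Greywater
Last habitat: Ironridge with 88 animals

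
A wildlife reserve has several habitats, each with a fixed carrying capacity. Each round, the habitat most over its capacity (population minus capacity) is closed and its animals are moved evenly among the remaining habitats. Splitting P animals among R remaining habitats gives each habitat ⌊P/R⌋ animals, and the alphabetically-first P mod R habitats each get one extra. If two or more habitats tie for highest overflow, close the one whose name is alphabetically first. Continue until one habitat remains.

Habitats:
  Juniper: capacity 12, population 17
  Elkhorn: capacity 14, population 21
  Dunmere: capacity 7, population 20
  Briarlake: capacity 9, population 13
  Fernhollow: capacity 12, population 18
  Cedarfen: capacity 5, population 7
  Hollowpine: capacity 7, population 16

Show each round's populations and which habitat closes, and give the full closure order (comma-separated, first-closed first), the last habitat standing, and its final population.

Closure order: Dunmere, Hollowpine, Elkhorn, Fernhollow, Briarlake, Cedarfen
Last habitat: Juniper with 112 animals

Round 1: Briarlake=13 Cedarfen=7 Dunmere=20 Elkhorn=21 Fernhollow=18 Hollowpine=16 Juniper=17 → close Dunmere (overflow 13)
  20÷6 = 3 each, +1 to first 2
Round 2: Briarlake=17 Cedarfen=11 Elkhorn=24 Fernhollow=21 Hollowpine=19 Juniper=20 → close Hollowpine (overflow 12)
  19÷5 = 3 each, +1 to first 4
Round 3: Briarlake=21 Cedarfen=15 Elkhorn=28 Fernhollow=25 Juniper=23 → close Elkhorn (overflow 14)
  28÷4 = 7 each, +1 to first 0
Round 4: Briarlake=28 Cedarfen=22 Fernhollow=32 Juniper=30 → close Fernhollow (overflow 20)
  32÷3 = 10 each, +1 to first 2
Round 5: Briarlake=39 Cedarfen=33 Juniper=40 → close Briarlake (overflow 30)
  39÷2 = 19 each, +1 to first 1
Round 6: Cedarfen=53 Juniper=59 → close Cedarfen (overflow 48)
  53÷1 = 53 each, +1 to first 0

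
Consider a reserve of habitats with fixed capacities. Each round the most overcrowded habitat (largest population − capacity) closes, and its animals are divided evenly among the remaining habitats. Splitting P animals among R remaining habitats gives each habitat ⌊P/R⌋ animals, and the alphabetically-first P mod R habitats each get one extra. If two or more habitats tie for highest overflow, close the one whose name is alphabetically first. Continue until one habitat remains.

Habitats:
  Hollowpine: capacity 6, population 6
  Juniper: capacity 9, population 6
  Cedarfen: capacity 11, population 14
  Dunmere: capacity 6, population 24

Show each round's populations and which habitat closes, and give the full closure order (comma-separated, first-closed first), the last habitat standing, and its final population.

Round 1: Cedarfen=14 Dunmere=24 Hollowpine=6 Juniper=6 → close Dunmere (overflow 18)
  24÷3 = 8 each, +1 to first 0
Round 2: Cedarfen=22 Hollowpine=14 Juniper=14 → close Cedarfen (overflow 11)
  22÷2 = 11 each, +1 to first 0
Round 3: Hollowpine=25 Juniper=25 → close Hollowpine (overflow 19)
  25÷1 = 25 each, +1 to first 0

Closure order: Dunmere, Cedarfen, Hollowpine
Last habitat: Juniper with 50 animals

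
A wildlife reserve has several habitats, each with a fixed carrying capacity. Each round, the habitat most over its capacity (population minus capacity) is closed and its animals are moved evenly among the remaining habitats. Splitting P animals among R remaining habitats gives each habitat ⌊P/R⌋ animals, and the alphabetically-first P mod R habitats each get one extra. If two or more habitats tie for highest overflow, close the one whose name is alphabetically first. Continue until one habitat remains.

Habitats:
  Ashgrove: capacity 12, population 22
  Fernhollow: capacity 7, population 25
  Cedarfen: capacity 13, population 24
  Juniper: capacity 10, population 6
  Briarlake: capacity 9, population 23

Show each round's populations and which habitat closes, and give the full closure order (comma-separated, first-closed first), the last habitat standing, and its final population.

Round 1: Ashgrove=22 Briarlake=23 Cedarfen=24 Fernhollow=25 Juniper=6 → close Fernhollow (overflow 18)
  25÷4 = 6 each, +1 to first 1
Round 2: Ashgrove=29 Briarlake=29 Cedarfen=30 Juniper=12 → close Briarlake (overflow 20)
  29÷3 = 9 each, +1 to first 2
Round 3: Ashgrove=39 Cedarfen=40 Juniper=21 → close Ashgrove (overflow 27)
  39÷2 = 19 each, +1 to first 1
Round 4: Cedarfen=60 Juniper=40 → close Cedarfen (overflow 47)
  60÷1 = 60 each, +1 to first 0

Closure order: Fernhollow, Briarlake, Ashgrove, Cedarfen
Last habitat: Juniper with 100 animals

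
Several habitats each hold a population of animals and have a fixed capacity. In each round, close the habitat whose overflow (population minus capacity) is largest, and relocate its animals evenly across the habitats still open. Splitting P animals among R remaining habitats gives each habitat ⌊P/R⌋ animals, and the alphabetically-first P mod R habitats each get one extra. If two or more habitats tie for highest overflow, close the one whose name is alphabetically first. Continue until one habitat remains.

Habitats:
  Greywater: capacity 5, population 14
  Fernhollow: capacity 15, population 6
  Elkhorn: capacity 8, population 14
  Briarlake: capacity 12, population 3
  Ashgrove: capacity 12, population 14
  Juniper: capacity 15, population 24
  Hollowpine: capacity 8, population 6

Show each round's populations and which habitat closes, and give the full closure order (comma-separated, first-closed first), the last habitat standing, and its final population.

Round 1: Ashgrove=14 Briarlake=3 Elkhorn=14 Fernhollow=6 Greywater=14 Hollowpine=6 Juniper=24 → close Greywater (overflow 9)
  14÷6 = 2 each, +1 to first 2
Round 2: Ashgrove=17 Briarlake=6 Elkhorn=16 Fernhollow=8 Hollowpine=8 Juniper=26 → close Juniper (overflow 11)
  26÷5 = 5 each, +1 to first 1
Round 3: Ashgrove=23 Briarlake=11 Elkhorn=21 Fernhollow=13 Hollowpine=13 → close Elkhorn (overflow 13)
  21÷4 = 5 each, +1 to first 1
Round 4: Ashgrove=29 Briarlake=16 Fernhollow=18 Hollowpine=18 → close Ashgrove (overflow 17)
  29÷3 = 9 each, +1 to first 2
Round 5: Briarlake=26 Fernhollow=28 Hollowpine=27 → close Hollowpine (overflow 19)
  27÷2 = 13 each, +1 to first 1
Round 6: Briarlake=40 Fernhollow=41 → close Briarlake (overflow 28)
  40÷1 = 40 each, +1 to first 0

Closure order: Greywater, Juniper, Elkhorn, Ashgrove, Hollowpine, Briarlake
Last habitat: Fernhollow with 81 animals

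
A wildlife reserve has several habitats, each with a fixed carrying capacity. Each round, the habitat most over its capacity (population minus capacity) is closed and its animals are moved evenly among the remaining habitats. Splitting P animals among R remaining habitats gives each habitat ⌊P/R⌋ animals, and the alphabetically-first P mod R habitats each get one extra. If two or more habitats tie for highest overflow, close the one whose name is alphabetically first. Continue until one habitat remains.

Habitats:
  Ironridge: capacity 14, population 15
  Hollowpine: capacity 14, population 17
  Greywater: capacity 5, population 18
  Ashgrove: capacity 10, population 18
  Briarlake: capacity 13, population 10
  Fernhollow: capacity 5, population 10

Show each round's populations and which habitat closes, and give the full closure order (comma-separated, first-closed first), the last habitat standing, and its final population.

Closure order: Greywater, Ashgrove, Fernhollow, Hollowpine, Ironridge
Last habitat: Briarlake with 88 animals

Round 1: Ashgrove=18 Briarlake=10 Fernhollow=10 Greywater=18 Hollowpine=17 Ironridge=15 → close Greywater (overflow 13)
  18÷5 = 3 each, +1 to first 3
Round 2: Ashgrove=22 Briarlake=14 Fernhollow=14 Hollowpine=20 Ironridge=18 → close Ashgrove (overflow 12)
  22÷4 = 5 each, +1 to first 2
Round 3: Briarlake=20 Fernhollow=20 Hollowpine=25 Ironridge=23 → close Fernhollow (overflow 15)
  20÷3 = 6 each, +1 to first 2
Round 4: Briarlake=27 Hollowpine=32 Ironridge=29 → close Hollowpine (overflow 18)
  32÷2 = 16 each, +1 to first 0
Round 5: Briarlake=43 Ironridge=45 → close Ironridge (overflow 31)
  45÷1 = 45 each, +1 to first 0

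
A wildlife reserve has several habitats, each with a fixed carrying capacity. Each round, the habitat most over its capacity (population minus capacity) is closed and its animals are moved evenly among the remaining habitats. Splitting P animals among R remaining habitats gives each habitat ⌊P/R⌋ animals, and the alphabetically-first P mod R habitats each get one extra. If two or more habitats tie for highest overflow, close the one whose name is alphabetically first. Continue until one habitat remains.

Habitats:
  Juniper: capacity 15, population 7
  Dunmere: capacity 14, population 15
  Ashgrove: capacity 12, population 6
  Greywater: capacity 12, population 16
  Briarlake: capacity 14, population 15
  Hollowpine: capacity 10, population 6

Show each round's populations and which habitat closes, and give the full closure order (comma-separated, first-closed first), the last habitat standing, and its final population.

Round 1: Ashgrove=6 Briarlake=15 Dunmere=15 Greywater=16 Hollowpine=6 Juniper=7 → close Greywater (overflow 4)
  16÷5 = 3 each, +1 to first 1
Round 2: Ashgrove=10 Briarlake=18 Dunmere=18 Hollowpine=9 Juniper=10 → close Briarlake (overflow 4)
  18÷4 = 4 each, +1 to first 2
Round 3: Ashgrove=15 Dunmere=23 Hollowpine=13 Juniper=14 → close Dunmere (overflow 9)
  23÷3 = 7 each, +1 to first 2
Round 4: Ashgrove=23 Hollowpine=21 Juniper=21 → close Ashgrove (overflow 11)
  23÷2 = 11 each, +1 to first 1
Round 5: Hollowpine=33 Juniper=32 → close Hollowpine (overflow 23)
  33÷1 = 33 each, +1 to first 0

Closure order: Greywater, Briarlake, Dunmere, Ashgrove, Hollowpine
Last habitat: Juniper with 65 animals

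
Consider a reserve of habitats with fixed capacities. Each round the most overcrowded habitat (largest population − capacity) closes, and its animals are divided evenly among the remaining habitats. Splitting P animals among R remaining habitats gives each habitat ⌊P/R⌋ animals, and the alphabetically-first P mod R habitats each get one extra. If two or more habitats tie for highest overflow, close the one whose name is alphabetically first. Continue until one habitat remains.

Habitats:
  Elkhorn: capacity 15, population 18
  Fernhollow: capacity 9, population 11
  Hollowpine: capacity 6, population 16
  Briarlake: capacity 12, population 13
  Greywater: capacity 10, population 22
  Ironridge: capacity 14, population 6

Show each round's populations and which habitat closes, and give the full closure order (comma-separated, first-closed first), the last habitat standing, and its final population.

Closure order: Greywater, Hollowpine, Elkhorn, Briarlake, Fernhollow
Last habitat: Ironridge with 86 animals

Round 1: Briarlake=13 Elkhorn=18 Fernhollow=11 Greywater=22 Hollowpine=16 Ironridge=6 → close Greywater (overflow 12)
  22÷5 = 4 each, +1 to first 2
Round 2: Briarlake=18 Elkhorn=23 Fernhollow=15 Hollowpine=20 Ironridge=10 → close Hollowpine (overflow 14)
  20÷4 = 5 each, +1 to first 0
Round 3: Briarlake=23 Elkhorn=28 Fernhollow=20 Ironridge=15 → close Elkhorn (overflow 13)
  28÷3 = 9 each, +1 to first 1
Round 4: Briarlake=33 Fernhollow=29 Ironridge=24 → close Briarlake (overflow 21)
  33÷2 = 16 each, +1 to first 1
Round 5: Fernhollow=46 Ironridge=40 → close Fernhollow (overflow 37)
  46÷1 = 46 each, +1 to first 0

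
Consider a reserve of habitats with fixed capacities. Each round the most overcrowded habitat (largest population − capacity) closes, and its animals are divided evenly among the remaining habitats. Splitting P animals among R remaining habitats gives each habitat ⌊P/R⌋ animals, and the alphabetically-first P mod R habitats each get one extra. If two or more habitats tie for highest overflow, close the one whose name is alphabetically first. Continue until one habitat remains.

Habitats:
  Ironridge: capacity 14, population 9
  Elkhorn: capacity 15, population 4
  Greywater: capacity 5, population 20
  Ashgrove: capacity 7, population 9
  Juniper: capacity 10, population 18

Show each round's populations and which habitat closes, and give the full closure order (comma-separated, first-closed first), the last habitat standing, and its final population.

Round 1: Ashgrove=9 Elkhorn=4 Greywater=20 Ironridge=9 Juniper=18 → close Greywater (overflow 15)
  20÷4 = 5 each, +1 to first 0
Round 2: Ashgrove=14 Elkhorn=9 Ironridge=14 Juniper=23 → close Juniper (overflow 13)
  23÷3 = 7 each, +1 to first 2
Round 3: Ashgrove=22 Elkhorn=17 Ironridge=21 → close Ashgrove (overflow 15)
  22÷2 = 11 each, +1 to first 0
Round 4: Elkhorn=28 Ironridge=32 → close Ironridge (overflow 18)
  32÷1 = 32 each, +1 to first 0

Closure order: Greywater, Juniper, Ashgrove, Ironridge
Last habitat: Elkhorn with 60 animals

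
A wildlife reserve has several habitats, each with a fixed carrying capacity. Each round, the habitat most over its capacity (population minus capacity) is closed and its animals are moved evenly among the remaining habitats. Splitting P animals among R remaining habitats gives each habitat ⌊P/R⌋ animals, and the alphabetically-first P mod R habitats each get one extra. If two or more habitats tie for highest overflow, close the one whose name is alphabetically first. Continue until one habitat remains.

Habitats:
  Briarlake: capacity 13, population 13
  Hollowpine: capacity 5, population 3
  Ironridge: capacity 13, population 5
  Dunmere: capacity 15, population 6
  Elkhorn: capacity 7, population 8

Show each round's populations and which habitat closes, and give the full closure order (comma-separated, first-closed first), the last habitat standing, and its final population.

Round 1: Briarlake=13 Dunmere=6 Elkhorn=8 Hollowpine=3 Ironridge=5 → close Elkhorn (overflow 1)
  8÷4 = 2 each, +1 to first 0
Round 2: Briarlake=15 Dunmere=8 Hollowpine=5 Ironridge=7 → close Briarlake (overflow 2)
  15÷3 = 5 each, +1 to first 0
Round 3: Dunmere=13 Hollowpine=10 Ironridge=12 → close Hollowpine (overflow 5)
  10÷2 = 5 each, +1 to first 0
Round 4: Dunmere=18 Ironridge=17 → close Ironridge (overflow 4)
  17÷1 = 17 each, +1 to first 0

Closure order: Elkhorn, Briarlake, Hollowpine, Ironridge
Last habitat: Dunmere with 35 animals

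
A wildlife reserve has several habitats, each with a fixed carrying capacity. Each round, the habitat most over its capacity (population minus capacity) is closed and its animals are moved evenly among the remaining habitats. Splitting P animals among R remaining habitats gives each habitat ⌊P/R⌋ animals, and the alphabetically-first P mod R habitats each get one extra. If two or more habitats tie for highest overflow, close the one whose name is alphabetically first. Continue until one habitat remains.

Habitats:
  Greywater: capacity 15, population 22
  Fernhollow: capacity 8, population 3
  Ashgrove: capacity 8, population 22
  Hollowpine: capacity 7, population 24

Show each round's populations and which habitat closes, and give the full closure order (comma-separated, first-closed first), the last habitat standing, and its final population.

Round 1: Ashgrove=22 Fernhollow=3 Greywater=22 Hollowpine=24 → close Hollowpine (overflow 17)
  24÷3 = 8 each, +1 to first 0
Round 2: Ashgrove=30 Fernhollow=11 Greywater=30 → close Ashgrove (overflow 22)
  30÷2 = 15 each, +1 to first 0
Round 3: Fernhollow=26 Greywater=45 → close Greywater (overflow 30)
  45÷1 = 45 each, +1 to first 0

Closure order: Hollowpine, Ashgrove, Greywater
Last habitat: Fernhollow with 71 animals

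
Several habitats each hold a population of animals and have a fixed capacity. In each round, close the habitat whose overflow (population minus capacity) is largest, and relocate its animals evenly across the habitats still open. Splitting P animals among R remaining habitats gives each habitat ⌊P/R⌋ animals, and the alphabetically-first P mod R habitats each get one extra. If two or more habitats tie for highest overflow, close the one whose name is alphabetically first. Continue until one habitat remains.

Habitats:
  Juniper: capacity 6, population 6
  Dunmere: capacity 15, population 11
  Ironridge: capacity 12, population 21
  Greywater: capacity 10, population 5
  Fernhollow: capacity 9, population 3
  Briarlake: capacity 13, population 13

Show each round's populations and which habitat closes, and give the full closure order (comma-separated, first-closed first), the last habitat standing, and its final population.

Closure order: Ironridge, Briarlake, Juniper, Dunmere, Fernhollow
Last habitat: Greywater with 59 animals

Round 1: Briarlake=13 Dunmere=11 Fernhollow=3 Greywater=5 Ironridge=21 Juniper=6 → close Ironridge (overflow 9)
  21÷5 = 4 each, +1 to first 1
Round 2: Briarlake=18 Dunmere=15 Fernhollow=7 Greywater=9 Juniper=10 → close Briarlake (overflow 5)
  18÷4 = 4 each, +1 to first 2
Round 3: Dunmere=20 Fernhollow=12 Greywater=13 Juniper=14 → close Juniper (overflow 8)
  14÷3 = 4 each, +1 to first 2
Round 4: Dunmere=25 Fernhollow=17 Greywater=17 → close Dunmere (overflow 10)
  25÷2 = 12 each, +1 to first 1
Round 5: Fernhollow=30 Greywater=29 → close Fernhollow (overflow 21)
  30÷1 = 30 each, +1 to first 0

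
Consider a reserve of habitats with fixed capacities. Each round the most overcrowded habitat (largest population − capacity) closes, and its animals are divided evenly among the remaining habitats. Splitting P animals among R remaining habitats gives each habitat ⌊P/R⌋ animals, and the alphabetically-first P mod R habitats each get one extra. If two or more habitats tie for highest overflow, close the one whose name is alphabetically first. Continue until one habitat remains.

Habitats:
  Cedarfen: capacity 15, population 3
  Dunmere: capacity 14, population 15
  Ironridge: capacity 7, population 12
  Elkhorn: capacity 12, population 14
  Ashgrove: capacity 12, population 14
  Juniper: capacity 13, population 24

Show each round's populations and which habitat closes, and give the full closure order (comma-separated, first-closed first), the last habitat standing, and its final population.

Closure order: Juniper, Ironridge, Ashgrove, Dunmere, Elkhorn
Last habitat: Cedarfen with 82 animals

Round 1: Ashgrove=14 Cedarfen=3 Dunmere=15 Elkhorn=14 Ironridge=12 Juniper=24 → close Juniper (overflow 11)
  24÷5 = 4 each, +1 to first 4
Round 2: Ashgrove=19 Cedarfen=8 Dunmere=20 Elkhorn=19 Ironridge=16 → close Ironridge (overflow 9)
  16÷4 = 4 each, +1 to first 0
Round 3: Ashgrove=23 Cedarfen=12 Dunmere=24 Elkhorn=23 → close Ashgrove (overflow 11)
  23÷3 = 7 each, +1 to first 2
Round 4: Cedarfen=20 Dunmere=32 Elkhorn=30 → close Dunmere (overflow 18)
  32÷2 = 16 each, +1 to first 0
Round 5: Cedarfen=36 Elkhorn=46 → close Elkhorn (overflow 34)
  46÷1 = 46 each, +1 to first 0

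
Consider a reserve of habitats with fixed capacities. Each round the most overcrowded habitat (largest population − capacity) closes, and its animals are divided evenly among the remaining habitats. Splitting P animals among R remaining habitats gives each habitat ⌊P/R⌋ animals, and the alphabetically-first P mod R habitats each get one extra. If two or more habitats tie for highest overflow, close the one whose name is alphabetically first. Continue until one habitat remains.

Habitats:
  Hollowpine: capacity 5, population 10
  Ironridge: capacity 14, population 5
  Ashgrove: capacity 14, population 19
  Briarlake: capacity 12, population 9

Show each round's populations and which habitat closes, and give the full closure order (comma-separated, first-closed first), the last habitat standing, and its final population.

Closure order: Ashgrove, Hollowpine, Briarlake
Last habitat: Ironridge with 43 animals

Round 1: Ashgrove=19 Briarlake=9 Hollowpine=10 Ironridge=5 → close Ashgrove (overflow 5)
  19÷3 = 6 each, +1 to first 1
Round 2: Briarlake=16 Hollowpine=16 Ironridge=11 → close Hollowpine (overflow 11)
  16÷2 = 8 each, +1 to first 0
Round 3: Briarlake=24 Ironridge=19 → close Briarlake (overflow 12)
  24÷1 = 24 each, +1 to first 0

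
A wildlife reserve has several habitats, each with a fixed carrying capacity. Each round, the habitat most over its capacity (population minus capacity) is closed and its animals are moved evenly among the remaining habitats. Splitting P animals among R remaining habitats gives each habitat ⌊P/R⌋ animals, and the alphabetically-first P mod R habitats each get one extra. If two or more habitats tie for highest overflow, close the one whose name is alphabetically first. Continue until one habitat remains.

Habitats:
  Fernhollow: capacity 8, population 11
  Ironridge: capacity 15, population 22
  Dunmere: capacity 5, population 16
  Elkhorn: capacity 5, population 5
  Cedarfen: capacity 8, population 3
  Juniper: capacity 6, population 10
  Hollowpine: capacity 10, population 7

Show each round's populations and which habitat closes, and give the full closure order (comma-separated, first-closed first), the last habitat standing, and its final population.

Closure order: Dunmere, Ironridge, Fernhollow, Juniper, Elkhorn, Cedarfen
Last habitat: Hollowpine with 74 animals

Round 1: Cedarfen=3 Dunmere=16 Elkhorn=5 Fernhollow=11 Hollowpine=7 Ironridge=22 Juniper=10 → close Dunmere (overflow 11)
  16÷6 = 2 each, +1 to first 4
Round 2: Cedarfen=6 Elkhorn=8 Fernhollow=14 Hollowpine=10 Ironridge=24 Juniper=12 → close Ironridge (overflow 9)
  24÷5 = 4 each, +1 to first 4
Round 3: Cedarfen=11 Elkhorn=13 Fernhollow=19 Hollowpine=15 Juniper=16 → close Fernhollow (overflow 11)
  19÷4 = 4 each, +1 to first 3
Round 4: Cedarfen=16 Elkhorn=18 Hollowpine=20 Juniper=20 → close Juniper (overflow 14)
  20÷3 = 6 each, +1 to first 2
Round 5: Cedarfen=23 Elkhorn=25 Hollowpine=26 → close Elkhorn (overflow 20)
  25÷2 = 12 each, +1 to first 1
Round 6: Cedarfen=36 Hollowpine=38 → close Cedarfen (overflow 28)
  36÷1 = 36 each, +1 to first 0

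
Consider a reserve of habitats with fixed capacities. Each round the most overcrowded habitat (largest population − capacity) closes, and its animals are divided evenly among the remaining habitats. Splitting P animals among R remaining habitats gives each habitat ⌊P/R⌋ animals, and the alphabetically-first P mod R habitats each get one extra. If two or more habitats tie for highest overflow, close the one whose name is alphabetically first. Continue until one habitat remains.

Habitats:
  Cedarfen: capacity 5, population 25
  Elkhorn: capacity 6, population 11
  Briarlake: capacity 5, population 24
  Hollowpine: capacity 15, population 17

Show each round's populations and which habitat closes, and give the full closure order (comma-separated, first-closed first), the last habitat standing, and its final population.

Round 1: Briarlake=24 Cedarfen=25 Elkhorn=11 Hollowpine=17 → close Cedarfen (overflow 20)
  25÷3 = 8 each, +1 to first 1
Round 2: Briarlake=33 Elkhorn=19 Hollowpine=25 → close Briarlake (overflow 28)
  33÷2 = 16 each, +1 to first 1
Round 3: Elkhorn=36 Hollowpine=41 → close Elkhorn (overflow 30)
  36÷1 = 36 each, +1 to first 0

Closure order: Cedarfen, Briarlake, Elkhorn
Last habitat: Hollowpine with 77 animals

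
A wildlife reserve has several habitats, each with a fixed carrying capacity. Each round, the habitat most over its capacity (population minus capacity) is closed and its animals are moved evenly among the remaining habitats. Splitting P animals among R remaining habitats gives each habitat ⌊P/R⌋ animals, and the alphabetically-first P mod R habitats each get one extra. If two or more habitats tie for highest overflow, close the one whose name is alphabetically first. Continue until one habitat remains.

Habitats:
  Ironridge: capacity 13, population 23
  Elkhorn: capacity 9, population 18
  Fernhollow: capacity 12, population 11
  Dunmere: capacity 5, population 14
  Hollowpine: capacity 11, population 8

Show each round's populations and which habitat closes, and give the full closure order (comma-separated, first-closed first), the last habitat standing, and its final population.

Closure order: Ironridge, Dunmere, Elkhorn, Fernhollow
Last habitat: Hollowpine with 74 animals

Round 1: Dunmere=14 Elkhorn=18 Fernhollow=11 Hollowpine=8 Ironridge=23 → close Ironridge (overflow 10)
  23÷4 = 5 each, +1 to first 3
Round 2: Dunmere=20 Elkhorn=24 Fernhollow=17 Hollowpine=13 → close Dunmere (overflow 15)
  20÷3 = 6 each, +1 to first 2
Round 3: Elkhorn=31 Fernhollow=24 Hollowpine=19 → close Elkhorn (overflow 22)
  31÷2 = 15 each, +1 to first 1
Round 4: Fernhollow=40 Hollowpine=34 → close Fernhollow (overflow 28)
  40÷1 = 40 each, +1 to first 0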